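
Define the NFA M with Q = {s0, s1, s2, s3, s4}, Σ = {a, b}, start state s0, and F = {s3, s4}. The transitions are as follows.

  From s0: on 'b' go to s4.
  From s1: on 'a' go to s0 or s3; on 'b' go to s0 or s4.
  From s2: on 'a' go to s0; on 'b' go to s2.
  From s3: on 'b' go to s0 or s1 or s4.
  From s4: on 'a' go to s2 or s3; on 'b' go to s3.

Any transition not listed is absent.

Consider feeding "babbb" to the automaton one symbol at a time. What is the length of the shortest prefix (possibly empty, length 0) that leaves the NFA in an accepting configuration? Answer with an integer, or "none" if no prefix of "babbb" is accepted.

1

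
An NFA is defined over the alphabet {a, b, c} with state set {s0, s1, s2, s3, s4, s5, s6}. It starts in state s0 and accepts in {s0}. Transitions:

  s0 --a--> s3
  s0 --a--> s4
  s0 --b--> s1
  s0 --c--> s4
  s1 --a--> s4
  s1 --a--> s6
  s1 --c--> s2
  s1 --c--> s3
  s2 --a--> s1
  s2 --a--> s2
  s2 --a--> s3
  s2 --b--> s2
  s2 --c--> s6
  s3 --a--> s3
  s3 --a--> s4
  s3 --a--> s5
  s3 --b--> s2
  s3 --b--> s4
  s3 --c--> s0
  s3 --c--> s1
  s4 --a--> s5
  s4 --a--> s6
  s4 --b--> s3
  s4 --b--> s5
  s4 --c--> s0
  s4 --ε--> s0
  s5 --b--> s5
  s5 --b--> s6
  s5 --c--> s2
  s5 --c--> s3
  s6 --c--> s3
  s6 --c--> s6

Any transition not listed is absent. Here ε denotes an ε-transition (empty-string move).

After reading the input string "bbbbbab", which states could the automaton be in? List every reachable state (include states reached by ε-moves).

Start in {s0}.
Read 'b': s0→{s1}; now {s1}.
Read 'b': s1→∅; now ∅.
The set is empty and remains empty for the remaining 5 symbols.

∅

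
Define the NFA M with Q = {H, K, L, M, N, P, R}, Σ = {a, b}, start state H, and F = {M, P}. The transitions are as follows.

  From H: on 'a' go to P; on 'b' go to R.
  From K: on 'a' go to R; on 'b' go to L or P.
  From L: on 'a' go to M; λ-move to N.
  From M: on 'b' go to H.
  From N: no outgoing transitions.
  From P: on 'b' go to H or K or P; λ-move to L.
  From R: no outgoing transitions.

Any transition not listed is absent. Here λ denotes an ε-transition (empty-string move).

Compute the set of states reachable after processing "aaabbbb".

Start in {H}.
Read 'a': H→{P}; union {P}; ε-closure = {L, N, P}.
Read 'a': L→{M}, N→∅, P→∅; now {M}.
Read 'a': M→∅; now ∅.
The set is empty and remains empty for the remaining 4 symbols.

∅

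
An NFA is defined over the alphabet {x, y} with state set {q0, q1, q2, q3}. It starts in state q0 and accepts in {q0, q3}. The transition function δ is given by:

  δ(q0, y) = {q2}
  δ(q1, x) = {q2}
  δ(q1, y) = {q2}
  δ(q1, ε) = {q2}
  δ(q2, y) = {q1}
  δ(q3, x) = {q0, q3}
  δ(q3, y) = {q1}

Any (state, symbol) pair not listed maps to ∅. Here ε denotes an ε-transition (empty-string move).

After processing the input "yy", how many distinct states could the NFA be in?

Start in {q0}.
Read 'y': q0→{q2}; now {q2}.
Read 'y': q2→{q1}; union {q1}; ε-closure = {q1, q2}.
That set has 2 states.

2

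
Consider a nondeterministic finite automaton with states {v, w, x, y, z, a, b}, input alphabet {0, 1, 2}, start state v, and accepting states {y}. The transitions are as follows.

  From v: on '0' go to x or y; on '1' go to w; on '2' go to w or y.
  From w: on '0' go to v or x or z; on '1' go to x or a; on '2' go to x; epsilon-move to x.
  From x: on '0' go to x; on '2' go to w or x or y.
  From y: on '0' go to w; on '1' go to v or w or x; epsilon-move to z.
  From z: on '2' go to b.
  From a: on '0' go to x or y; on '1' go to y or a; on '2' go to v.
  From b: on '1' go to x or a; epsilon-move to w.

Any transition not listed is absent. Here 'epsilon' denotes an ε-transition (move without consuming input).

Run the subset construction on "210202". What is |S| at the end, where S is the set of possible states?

5

Start in {v}.
Read '2': {v} → {w, x, y, z}.
Read '1': {w, x, y, z} → {v, w, x, a}.
Read '0': {v, w, x, a} → {v, x, y, z}.
Read '2': {v, x, y, z} → {w, x, y, z, b}.
Read '0': {w, x, y, z, b} → {v, w, x, z}.
Read '2': {v, w, x, z} → {w, x, y, z, b}.
That set has 5 states.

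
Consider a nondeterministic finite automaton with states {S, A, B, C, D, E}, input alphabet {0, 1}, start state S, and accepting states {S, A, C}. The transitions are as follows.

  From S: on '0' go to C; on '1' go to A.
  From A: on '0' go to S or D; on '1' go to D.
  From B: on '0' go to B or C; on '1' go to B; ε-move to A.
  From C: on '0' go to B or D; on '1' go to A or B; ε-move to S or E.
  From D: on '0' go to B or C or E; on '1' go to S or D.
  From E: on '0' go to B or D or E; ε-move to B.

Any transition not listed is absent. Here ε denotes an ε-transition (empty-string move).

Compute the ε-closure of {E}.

{A, B, E}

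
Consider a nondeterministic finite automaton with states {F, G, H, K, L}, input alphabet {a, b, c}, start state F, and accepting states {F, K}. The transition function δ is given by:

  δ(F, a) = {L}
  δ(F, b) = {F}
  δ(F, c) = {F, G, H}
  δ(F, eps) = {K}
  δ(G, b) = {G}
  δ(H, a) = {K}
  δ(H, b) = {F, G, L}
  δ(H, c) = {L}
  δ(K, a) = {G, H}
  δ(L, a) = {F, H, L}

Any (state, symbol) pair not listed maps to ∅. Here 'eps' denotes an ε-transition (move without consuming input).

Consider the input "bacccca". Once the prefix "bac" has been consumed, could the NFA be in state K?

Start: ε-closure({F}) = {F, K}.
Read 'b': {F, K} → {F, K}.
Read 'a': {F, K} → {G, H, L}.
Read 'c': {G, H, L} → {L}.
State K is not in {L}.

No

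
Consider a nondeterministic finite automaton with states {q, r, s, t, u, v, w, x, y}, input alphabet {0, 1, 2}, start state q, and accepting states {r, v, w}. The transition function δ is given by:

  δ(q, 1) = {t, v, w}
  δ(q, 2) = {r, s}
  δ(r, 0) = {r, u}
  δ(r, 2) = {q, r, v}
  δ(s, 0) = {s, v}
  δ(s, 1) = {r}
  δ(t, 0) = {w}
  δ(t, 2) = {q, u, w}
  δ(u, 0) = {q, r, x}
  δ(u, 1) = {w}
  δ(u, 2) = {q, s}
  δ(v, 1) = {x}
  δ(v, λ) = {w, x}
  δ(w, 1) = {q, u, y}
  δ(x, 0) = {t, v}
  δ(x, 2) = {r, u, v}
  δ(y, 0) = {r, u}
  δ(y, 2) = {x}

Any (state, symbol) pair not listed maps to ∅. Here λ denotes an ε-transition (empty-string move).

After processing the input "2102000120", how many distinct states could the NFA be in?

Start in {q}.
Read '2': q→{r, s}; now {r, s}.
Read '1': r→∅, s→{r}; now {r}.
Read '0': r→{r, u}; now {r, u}.
Read '2': r→{q, r, v}, u→{q, s}; union {q, r, s, v}; ε-closure = {q, r, s, v, w, x}.
Read '0': q→∅, r→{r, u}, s→{s, v}, v→∅, w→∅, x→{t, v}; union {r, s, t, u, v}; ε-closure = {r, s, t, u, v, w, x}.
Read '0': r→{r, u}, s→{s, v}, t→{w}, u→{q, r, x}, v→∅, w→∅, x→{t, v}; now {q, r, s, t, u, v, w, x}.
Read '0': q→∅, r→{r, u}, s→{s, v}, t→{w}, u→{q, r, x}, v→∅, w→∅, x→{t, v}; now {q, r, s, t, u, v, w, x}.
Read '1': q→{t, v, w}, r→∅, s→{r}, t→∅, u→{w}, v→{x}, w→{q, u, y}, x→∅; now {q, r, t, u, v, w, x, y}.
Read '2': q→{r, s}, r→{q, r, v}, t→{q, u, w}, u→{q, s}, v→∅, w→∅, x→{r, u, v}, y→{x}; now {q, r, s, u, v, w, x}.
Read '0': q→∅, r→{r, u}, s→{s, v}, u→{q, r, x}, v→∅, w→∅, x→{t, v}; union {q, r, s, t, u, v, x}; ε-closure = {q, r, s, t, u, v, w, x}.
That set has 8 states.

8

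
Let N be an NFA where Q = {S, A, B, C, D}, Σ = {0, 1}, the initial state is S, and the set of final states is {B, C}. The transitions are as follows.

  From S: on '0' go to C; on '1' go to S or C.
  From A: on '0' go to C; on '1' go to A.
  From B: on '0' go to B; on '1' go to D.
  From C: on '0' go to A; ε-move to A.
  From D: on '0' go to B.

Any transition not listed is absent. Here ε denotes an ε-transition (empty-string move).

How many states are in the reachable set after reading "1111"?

3

Start in {S}.
Read '1': S→{S, C}; union {S, C}; ε-closure = {S, A, C}.
Read '1': S→{S, C}, A→{A}, C→∅; now {S, A, C}.
Read '1': S→{S, C}, A→{A}, C→∅; now {S, A, C}.
Read '1': S→{S, C}, A→{A}, C→∅; now {S, A, C}.
That set has 3 states.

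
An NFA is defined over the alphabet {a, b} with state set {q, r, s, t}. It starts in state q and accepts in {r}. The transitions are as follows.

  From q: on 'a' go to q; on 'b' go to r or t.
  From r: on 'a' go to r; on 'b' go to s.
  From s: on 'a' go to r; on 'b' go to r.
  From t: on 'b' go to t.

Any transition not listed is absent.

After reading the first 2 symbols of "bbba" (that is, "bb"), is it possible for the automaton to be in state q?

No

Start in {q}.
Read 'b': q→{r, t}; now {r, t}.
Read 'b': r→{s}, t→{t}; now {s, t}.
State q is not in {s, t}.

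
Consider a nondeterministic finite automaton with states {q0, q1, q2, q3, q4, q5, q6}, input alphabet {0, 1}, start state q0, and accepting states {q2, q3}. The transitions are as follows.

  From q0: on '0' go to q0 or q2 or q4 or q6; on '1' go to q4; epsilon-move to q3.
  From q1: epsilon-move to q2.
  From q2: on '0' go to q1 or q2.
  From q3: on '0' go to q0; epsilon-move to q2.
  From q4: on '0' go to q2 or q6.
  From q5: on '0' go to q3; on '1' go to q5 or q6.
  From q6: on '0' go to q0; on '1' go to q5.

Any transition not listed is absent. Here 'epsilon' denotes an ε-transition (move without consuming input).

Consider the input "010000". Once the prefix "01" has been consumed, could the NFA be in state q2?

No

Start: ε-closure({q0}) = {q0, q2, q3}.
Read '0': q0→{q0, q2, q4, q6}, q2→{q1, q2}, q3→{q0}; union {q0, q1, q2, q4, q6}; ε-closure = {q0, q1, q2, q3, q4, q6}.
Read '1': q0→{q4}, q1→∅, q2→∅, q3→∅, q4→∅, q6→{q5}; now {q4, q5}.
State q2 is not in {q4, q5}.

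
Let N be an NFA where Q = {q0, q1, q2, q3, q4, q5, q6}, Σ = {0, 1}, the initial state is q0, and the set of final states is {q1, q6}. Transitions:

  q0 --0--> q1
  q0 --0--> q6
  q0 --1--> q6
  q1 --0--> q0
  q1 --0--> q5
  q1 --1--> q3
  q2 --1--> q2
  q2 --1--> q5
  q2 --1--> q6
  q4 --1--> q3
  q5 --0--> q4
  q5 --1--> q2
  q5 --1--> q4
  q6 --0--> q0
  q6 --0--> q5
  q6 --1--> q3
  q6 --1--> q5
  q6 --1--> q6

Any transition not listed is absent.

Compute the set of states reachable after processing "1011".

{q2, q3, q5, q6}

Start in {q0}.
Read '1': {q0} → {q6}.
Read '0': {q6} → {q0, q5}.
Read '1': {q0, q5} → {q2, q4, q6}.
Read '1': {q2, q4, q6} → {q2, q3, q5, q6}.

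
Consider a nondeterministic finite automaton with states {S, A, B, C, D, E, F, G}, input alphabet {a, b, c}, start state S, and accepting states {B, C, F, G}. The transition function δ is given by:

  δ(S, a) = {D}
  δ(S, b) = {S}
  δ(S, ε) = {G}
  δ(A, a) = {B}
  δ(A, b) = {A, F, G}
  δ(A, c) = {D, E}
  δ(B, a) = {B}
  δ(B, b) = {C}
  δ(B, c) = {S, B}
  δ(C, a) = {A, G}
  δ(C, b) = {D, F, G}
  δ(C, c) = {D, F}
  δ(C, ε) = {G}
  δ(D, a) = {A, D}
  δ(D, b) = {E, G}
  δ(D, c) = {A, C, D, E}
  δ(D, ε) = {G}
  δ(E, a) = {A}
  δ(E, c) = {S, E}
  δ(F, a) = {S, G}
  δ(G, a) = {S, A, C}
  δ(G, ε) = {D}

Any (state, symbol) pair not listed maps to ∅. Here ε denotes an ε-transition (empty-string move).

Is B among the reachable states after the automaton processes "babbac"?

Yes

Start: ε-closure({S}) = {S, D, G}.
Read 'b': {S, D, G} → {S, D, E, G}.
Read 'a': {S, D, E, G} → {S, A, C, D, G}.
Read 'b': {S, A, C, D, G} → {S, A, D, E, F, G}.
Read 'b': {S, A, D, E, F, G} → {S, A, D, E, F, G}.
Read 'a': {S, A, D, E, F, G} → {S, A, B, C, D, G}.
Read 'c': {S, A, B, C, D, G} → {S, A, B, C, D, E, F, G}.
State B is in {S, A, B, C, D, E, F, G}.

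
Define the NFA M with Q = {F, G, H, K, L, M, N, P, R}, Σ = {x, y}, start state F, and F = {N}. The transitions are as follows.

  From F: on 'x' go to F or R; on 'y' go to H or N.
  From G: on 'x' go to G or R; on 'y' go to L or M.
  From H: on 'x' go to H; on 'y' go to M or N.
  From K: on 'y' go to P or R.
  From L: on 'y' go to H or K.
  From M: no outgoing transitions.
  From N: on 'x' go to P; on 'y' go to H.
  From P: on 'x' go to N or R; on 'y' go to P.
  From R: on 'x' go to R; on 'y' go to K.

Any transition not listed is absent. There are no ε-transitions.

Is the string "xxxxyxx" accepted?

Start in {F}.
Read 'x': F→{F, R}; now {F, R}.
Read 'x': F→{F, R}, R→{R}; now {F, R}.
Read 'x': F→{F, R}, R→{R}; now {F, R}.
Read 'x': F→{F, R}, R→{R}; now {F, R}.
Read 'y': F→{H, N}, R→{K}; now {H, K, N}.
Read 'x': H→{H}, K→∅, N→{P}; now {H, P}.
Read 'x': H→{H}, P→{N, R}; now {H, N, R}.
The final set {H, N, R} contains the accepting state N.

Yes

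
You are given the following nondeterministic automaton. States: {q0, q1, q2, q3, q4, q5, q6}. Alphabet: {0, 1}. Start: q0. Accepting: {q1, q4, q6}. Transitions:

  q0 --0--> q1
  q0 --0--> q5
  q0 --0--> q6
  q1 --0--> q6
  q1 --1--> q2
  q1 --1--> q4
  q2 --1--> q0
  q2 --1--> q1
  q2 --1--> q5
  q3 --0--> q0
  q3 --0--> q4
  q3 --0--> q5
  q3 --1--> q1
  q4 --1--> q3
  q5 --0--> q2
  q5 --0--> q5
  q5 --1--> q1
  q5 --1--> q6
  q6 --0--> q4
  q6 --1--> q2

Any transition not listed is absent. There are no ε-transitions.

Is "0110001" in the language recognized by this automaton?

Yes

Start in {q0}.
Read '0': q0→{q1, q5, q6}; now {q1, q5, q6}.
Read '1': q1→{q2, q4}, q5→{q1, q6}, q6→{q2}; now {q1, q2, q4, q6}.
Read '1': q1→{q2, q4}, q2→{q0, q1, q5}, q4→{q3}, q6→{q2}; now {q0, q1, q2, q3, q4, q5}.
Read '0': q0→{q1, q5, q6}, q1→{q6}, q2→∅, q3→{q0, q4, q5}, q4→∅, q5→{q2, q5}; now {q0, q1, q2, q4, q5, q6}.
Read '0': q0→{q1, q5, q6}, q1→{q6}, q2→∅, q4→∅, q5→{q2, q5}, q6→{q4}; now {q1, q2, q4, q5, q6}.
Read '0': q1→{q6}, q2→∅, q4→∅, q5→{q2, q5}, q6→{q4}; now {q2, q4, q5, q6}.
Read '1': q2→{q0, q1, q5}, q4→{q3}, q5→{q1, q6}, q6→{q2}; now {q0, q1, q2, q3, q5, q6}.
The final set {q0, q1, q2, q3, q5, q6} contains the accepting states q1, q6.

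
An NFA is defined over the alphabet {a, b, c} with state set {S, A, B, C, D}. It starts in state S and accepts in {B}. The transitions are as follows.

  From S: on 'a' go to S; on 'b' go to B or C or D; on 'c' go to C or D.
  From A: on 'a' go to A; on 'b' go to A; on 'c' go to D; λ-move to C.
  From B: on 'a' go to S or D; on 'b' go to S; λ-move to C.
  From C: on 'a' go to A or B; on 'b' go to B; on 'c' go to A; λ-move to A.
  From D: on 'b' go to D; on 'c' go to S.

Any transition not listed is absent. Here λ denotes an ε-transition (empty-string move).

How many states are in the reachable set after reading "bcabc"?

4

Start in {S}.
Read 'b': S→{B, C, D}; union {B, C, D}; ε-closure = {A, B, C, D}.
Read 'c': A→{D}, B→∅, C→{A}, D→{S}; union {S, A, D}; ε-closure = {S, A, C, D}.
Read 'a': S→{S}, A→{A}, C→{A, B}, D→∅; union {S, A, B}; ε-closure = {S, A, B, C}.
Read 'b': S→{B, C, D}, A→{A}, B→{S}, C→{B}; now {S, A, B, C, D}.
Read 'c': S→{C, D}, A→{D}, B→∅, C→{A}, D→{S}; now {S, A, C, D}.
That set has 4 states.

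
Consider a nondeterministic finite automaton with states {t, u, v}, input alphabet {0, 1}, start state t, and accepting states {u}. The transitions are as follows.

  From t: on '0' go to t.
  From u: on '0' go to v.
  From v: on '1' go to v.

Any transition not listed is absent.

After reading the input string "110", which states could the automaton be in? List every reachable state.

Start in {t}.
Read '1': {t} → ∅.
The set is empty and remains empty for the remaining 2 symbols.

∅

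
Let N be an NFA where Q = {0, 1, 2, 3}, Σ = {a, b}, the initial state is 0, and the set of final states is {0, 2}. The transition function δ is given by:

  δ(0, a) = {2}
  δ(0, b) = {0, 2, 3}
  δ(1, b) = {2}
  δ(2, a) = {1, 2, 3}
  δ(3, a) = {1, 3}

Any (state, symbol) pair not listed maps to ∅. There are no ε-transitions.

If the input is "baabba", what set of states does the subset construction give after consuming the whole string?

Start in {0}.
Read 'b': {0} → {0, 2, 3}.
Read 'a': {0, 2, 3} → {1, 2, 3}.
Read 'a': {1, 2, 3} → {1, 2, 3}.
Read 'b': {1, 2, 3} → {2}.
Read 'b': {2} → ∅.
The set is empty and remains empty for the remaining 1 symbol.

∅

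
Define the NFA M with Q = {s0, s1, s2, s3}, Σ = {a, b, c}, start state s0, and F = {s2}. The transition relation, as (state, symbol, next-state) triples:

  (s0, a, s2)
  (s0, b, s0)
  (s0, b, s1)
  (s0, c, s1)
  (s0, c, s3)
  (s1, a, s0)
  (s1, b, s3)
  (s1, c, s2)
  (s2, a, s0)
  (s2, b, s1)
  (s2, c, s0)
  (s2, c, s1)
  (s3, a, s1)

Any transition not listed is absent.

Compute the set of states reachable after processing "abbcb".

∅

Start in {s0}.
Read 'a': {s0} → {s2}.
Read 'b': {s2} → {s1}.
Read 'b': {s1} → {s3}.
Read 'c': {s3} → ∅.
The set is empty and remains empty for the remaining 1 symbol.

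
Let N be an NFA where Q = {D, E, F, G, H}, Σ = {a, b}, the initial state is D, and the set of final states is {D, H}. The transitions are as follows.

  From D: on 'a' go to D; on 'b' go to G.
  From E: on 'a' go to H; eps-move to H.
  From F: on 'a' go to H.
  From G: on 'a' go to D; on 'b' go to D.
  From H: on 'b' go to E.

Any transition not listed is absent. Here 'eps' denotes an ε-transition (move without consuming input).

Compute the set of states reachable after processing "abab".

Start in {D}.
Read 'a': D→{D}; now {D}.
Read 'b': D→{G}; now {G}.
Read 'a': G→{D}; now {D}.
Read 'b': D→{G}; now {G}.

{G}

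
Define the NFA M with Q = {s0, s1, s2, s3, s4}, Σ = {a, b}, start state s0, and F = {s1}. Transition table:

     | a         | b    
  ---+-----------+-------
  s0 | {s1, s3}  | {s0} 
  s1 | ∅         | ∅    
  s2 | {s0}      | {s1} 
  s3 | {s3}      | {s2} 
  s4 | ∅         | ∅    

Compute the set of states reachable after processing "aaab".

{s2}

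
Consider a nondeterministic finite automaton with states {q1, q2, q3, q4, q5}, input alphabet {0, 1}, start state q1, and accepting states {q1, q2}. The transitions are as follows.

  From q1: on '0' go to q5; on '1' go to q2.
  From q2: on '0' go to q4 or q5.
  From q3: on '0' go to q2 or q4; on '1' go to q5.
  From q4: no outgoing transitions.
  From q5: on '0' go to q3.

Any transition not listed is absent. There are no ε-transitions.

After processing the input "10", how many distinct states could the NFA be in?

Start in {q1}.
Read '1': q1→{q2}; now {q2}.
Read '0': q2→{q4, q5}; now {q4, q5}.
That set has 2 states.

2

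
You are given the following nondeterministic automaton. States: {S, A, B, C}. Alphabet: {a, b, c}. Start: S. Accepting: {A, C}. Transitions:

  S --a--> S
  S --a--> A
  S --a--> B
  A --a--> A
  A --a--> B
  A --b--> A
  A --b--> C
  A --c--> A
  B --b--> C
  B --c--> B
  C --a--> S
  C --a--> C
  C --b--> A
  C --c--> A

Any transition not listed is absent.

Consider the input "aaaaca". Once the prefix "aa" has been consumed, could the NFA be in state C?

Start in {S}.
Read 'a': {S} → {S, A, B}.
Read 'a': {S, A, B} → {S, A, B}.
State C is not in {S, A, B}.

No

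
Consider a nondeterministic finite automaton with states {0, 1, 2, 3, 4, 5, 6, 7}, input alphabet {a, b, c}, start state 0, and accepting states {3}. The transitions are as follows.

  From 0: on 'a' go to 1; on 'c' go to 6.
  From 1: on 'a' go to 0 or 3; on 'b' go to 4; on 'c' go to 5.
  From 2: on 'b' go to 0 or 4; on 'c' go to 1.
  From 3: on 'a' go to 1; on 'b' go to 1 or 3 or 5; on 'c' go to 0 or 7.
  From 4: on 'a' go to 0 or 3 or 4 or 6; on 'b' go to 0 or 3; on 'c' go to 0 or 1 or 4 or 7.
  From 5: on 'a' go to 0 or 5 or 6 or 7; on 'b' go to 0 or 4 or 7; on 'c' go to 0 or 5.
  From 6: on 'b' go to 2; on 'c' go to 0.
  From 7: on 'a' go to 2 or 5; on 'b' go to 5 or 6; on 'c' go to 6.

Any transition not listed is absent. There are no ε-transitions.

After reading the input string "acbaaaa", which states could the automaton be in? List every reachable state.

Start in {0}.
Read 'a': 0→{1}; now {1}.
Read 'c': 1→{5}; now {5}.
Read 'b': 5→{0, 4, 7}; now {0, 4, 7}.
Read 'a': 0→{1}, 4→{0, 3, 4, 6}, 7→{2, 5}; now {0, 1, 2, 3, 4, 5, 6}.
Read 'a': 0→{1}, 1→{0, 3}, 2→∅, 3→{1}, 4→{0, 3, 4, 6}, 5→{0, 5, 6, 7}, 6→∅; now {0, 1, 3, 4, 5, 6, 7}.
Read 'a': 0→{1}, 1→{0, 3}, 3→{1}, 4→{0, 3, 4, 6}, 5→{0, 5, 6, 7}, 6→∅, 7→{2, 5}; now {0, 1, 2, 3, 4, 5, 6, 7}.
Read 'a': 0→{1}, 1→{0, 3}, 2→∅, 3→{1}, 4→{0, 3, 4, 6}, 5→{0, 5, 6, 7}, 6→∅, 7→{2, 5}; now {0, 1, 2, 3, 4, 5, 6, 7}.

{0, 1, 2, 3, 4, 5, 6, 7}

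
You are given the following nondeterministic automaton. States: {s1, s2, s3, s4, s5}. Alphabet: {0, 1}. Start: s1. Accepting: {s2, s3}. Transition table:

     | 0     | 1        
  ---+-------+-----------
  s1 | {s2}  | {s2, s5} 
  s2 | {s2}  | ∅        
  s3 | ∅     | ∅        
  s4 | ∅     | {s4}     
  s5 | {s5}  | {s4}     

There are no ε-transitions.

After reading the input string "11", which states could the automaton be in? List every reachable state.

{s4}

Start in {s1}.
Read '1': {s1} → {s2, s5}.
Read '1': {s2, s5} → {s4}.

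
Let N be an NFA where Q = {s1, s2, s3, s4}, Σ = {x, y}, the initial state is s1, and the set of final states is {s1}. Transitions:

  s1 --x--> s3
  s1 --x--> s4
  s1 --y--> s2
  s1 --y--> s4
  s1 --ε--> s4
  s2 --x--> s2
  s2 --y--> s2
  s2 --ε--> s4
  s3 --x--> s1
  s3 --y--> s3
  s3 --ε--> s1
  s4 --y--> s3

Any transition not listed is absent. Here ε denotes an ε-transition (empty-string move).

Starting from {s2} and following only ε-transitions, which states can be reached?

{s2, s4}

Begin with {s2}.
ε-move s2 → s4; add s4.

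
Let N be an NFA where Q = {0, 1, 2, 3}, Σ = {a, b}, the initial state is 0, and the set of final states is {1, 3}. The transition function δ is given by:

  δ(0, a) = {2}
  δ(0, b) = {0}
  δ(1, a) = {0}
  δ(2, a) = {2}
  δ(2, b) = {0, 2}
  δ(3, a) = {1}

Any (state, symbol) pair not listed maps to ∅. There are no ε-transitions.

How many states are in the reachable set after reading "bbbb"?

Start in {0}.
Read 'b': {0} → {0}.
Read 'b': {0} → {0}.
Read 'b': {0} → {0}.
Read 'b': {0} → {0}.
That set has 1 state.

1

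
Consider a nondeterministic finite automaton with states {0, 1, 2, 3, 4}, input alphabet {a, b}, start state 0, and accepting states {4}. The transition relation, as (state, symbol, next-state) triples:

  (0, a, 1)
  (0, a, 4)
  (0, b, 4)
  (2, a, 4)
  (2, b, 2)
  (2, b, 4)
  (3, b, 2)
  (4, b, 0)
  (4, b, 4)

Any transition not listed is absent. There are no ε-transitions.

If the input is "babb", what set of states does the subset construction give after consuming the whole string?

∅

Start in {0}.
Read 'b': 0→{4}; now {4}.
Read 'a': 4→∅; now ∅.
The set is empty and remains empty for the remaining 2 symbols.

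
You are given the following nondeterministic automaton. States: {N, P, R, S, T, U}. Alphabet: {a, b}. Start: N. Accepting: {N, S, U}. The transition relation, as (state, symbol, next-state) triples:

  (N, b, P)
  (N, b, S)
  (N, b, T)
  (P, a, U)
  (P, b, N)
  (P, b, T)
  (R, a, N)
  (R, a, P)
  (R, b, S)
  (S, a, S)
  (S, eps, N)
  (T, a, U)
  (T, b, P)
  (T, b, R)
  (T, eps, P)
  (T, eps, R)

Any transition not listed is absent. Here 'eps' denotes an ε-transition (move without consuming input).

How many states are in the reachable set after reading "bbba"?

Start in {N}.
Read 'b': {N} → {N, P, R, S, T}.
Read 'b': {N, P, R, S, T} → {N, P, R, S, T}.
Read 'b': {N, P, R, S, T} → {N, P, R, S, T}.
Read 'a': {N, P, R, S, T} → {N, P, S, U}.
That set has 4 states.

4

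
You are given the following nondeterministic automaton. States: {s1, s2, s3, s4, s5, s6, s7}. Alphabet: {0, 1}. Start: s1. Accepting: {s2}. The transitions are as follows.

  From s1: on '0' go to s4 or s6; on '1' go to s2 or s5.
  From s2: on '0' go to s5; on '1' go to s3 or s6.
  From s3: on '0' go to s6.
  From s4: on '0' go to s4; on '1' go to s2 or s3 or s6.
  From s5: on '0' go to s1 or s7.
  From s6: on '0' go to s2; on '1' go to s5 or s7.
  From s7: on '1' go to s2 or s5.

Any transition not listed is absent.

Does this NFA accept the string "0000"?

Start in {s1}.
Read '0': {s1} → {s4, s6}.
Read '0': {s4, s6} → {s2, s4}.
Read '0': {s2, s4} → {s4, s5}.
Read '0': {s4, s5} → {s1, s4, s7}.
The final set {s1, s4, s7} contains no accepting state.

No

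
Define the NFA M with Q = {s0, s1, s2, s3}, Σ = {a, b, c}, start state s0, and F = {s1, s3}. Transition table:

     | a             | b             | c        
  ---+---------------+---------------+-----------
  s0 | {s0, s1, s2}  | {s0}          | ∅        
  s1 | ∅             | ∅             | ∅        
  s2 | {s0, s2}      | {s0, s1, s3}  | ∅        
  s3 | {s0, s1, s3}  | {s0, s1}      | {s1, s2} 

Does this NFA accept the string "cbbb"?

No

Start in {s0}.
Read 'c': {s0} → ∅.
The set is empty and remains empty for the remaining 3 symbols.
The final set ∅ contains no accepting state.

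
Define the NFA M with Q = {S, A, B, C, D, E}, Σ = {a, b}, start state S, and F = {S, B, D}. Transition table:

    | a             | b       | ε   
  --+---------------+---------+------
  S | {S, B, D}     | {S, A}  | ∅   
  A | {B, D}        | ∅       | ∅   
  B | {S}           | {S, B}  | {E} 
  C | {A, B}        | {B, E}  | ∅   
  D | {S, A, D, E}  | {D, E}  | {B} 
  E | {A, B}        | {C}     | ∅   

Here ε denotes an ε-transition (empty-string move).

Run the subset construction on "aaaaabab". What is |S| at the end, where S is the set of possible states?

6

Start in {S}.
Read 'a': {S} → {S, B, D, E}.
Read 'a': {S, B, D, E} → {S, A, B, D, E}.
Read 'a': {S, A, B, D, E} → {S, A, B, D, E}.
Read 'a': {S, A, B, D, E} → {S, A, B, D, E}.
Read 'a': {S, A, B, D, E} → {S, A, B, D, E}.
Read 'b': {S, A, B, D, E} → {S, A, B, C, D, E}.
Read 'a': {S, A, B, C, D, E} → {S, A, B, D, E}.
Read 'b': {S, A, B, D, E} → {S, A, B, C, D, E}.
That set has 6 states.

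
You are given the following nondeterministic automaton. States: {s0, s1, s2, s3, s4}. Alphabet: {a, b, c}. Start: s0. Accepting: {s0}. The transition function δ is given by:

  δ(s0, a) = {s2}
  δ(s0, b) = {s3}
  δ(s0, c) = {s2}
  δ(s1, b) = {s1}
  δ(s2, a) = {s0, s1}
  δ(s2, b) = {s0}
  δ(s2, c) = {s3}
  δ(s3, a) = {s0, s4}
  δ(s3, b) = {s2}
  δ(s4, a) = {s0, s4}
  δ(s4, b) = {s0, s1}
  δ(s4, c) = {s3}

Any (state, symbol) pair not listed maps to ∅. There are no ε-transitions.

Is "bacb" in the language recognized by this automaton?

Yes

Start in {s0}.
Read 'b': {s0} → {s3}.
Read 'a': {s3} → {s0, s4}.
Read 'c': {s0, s4} → {s2, s3}.
Read 'b': {s2, s3} → {s0, s2}.
The final set {s0, s2} contains the accepting state s0.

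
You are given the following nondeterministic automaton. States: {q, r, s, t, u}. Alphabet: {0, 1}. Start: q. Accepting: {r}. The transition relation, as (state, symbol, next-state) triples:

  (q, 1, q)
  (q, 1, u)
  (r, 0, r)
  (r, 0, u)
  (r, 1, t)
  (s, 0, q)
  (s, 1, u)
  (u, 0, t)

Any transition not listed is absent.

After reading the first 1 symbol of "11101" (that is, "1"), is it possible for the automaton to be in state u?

Start in {q}.
Read '1': {q} → {q, u}.
State u is in {q, u}.

Yes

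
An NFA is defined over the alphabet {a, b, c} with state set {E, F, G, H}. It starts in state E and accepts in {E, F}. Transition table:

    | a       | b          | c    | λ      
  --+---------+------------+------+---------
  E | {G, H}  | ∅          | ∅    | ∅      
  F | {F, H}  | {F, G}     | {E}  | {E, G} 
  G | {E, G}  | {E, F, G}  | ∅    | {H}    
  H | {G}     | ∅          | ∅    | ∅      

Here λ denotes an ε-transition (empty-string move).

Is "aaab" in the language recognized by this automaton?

Start in {E}.
Read 'a': {E} → {G, H}.
Read 'a': {G, H} → {E, G, H}.
Read 'a': {E, G, H} → {E, G, H}.
Read 'b': {E, G, H} → {E, F, G, H}.
The final set {E, F, G, H} contains the accepting states E, F.

Yes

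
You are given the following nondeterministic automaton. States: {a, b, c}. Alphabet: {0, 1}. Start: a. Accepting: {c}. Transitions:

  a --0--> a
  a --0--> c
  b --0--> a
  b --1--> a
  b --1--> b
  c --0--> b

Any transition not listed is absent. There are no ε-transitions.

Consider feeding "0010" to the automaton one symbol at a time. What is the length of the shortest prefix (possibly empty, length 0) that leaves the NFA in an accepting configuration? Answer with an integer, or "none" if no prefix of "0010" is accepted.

1

Start in {a}.
Read '0': {a} → {a, c}.
None of the earlier sets intersect F, but {a, c} does.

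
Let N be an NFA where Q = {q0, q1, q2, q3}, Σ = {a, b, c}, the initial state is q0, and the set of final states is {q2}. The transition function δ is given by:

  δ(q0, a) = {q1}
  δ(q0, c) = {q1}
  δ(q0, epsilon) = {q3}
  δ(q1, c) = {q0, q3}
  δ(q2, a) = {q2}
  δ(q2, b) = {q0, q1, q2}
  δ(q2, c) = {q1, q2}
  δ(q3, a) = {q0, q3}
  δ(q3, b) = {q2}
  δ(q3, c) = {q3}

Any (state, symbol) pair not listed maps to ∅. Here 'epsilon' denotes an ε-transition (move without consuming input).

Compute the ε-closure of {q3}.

Begin with {q3}.
No ε-moves leave this set, so the closure equals the set itself.

{q3}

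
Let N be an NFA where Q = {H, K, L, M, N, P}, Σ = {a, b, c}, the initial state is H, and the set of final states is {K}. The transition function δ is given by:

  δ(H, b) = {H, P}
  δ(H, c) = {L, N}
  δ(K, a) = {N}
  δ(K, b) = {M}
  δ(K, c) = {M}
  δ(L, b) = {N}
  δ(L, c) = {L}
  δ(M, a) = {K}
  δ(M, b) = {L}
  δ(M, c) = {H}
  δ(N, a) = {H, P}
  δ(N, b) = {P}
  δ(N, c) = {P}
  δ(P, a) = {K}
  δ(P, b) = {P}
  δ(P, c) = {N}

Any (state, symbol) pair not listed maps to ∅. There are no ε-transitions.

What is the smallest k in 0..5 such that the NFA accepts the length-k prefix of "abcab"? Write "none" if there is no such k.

none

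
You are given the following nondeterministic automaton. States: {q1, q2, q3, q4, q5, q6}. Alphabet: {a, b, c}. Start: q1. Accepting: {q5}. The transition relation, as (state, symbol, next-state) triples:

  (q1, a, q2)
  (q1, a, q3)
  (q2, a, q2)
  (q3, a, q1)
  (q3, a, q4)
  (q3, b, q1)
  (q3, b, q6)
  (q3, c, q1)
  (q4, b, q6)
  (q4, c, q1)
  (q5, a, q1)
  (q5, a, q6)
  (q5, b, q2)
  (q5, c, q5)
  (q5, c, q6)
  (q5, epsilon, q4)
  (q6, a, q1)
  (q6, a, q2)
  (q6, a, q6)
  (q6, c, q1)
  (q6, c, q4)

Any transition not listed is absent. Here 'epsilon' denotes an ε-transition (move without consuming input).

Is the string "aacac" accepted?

Start in {q1}.
Read 'a': q1→{q2, q3}; now {q2, q3}.
Read 'a': q2→{q2}, q3→{q1, q4}; now {q1, q2, q4}.
Read 'c': q1→∅, q2→∅, q4→{q1}; now {q1}.
Read 'a': q1→{q2, q3}; now {q2, q3}.
Read 'c': q2→∅, q3→{q1}; now {q1}.
The final set {q1} contains no accepting state.

No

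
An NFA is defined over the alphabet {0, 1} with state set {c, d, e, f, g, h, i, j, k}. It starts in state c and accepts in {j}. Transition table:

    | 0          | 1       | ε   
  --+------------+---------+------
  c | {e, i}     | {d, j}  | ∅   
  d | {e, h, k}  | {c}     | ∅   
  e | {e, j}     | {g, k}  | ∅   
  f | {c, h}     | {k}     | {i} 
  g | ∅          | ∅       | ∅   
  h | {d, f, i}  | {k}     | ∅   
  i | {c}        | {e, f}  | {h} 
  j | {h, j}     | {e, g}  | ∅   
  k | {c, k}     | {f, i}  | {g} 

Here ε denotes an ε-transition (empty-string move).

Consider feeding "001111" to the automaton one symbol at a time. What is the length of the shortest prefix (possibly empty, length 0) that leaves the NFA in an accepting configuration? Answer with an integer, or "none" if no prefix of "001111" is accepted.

2

Start in {c}.
Read '0': {c} → {e, h, i}.
Read '0': {e, h, i} → {c, d, e, f, h, i, j}.
None of the earlier sets intersect F, but {c, d, e, f, h, i, j} does.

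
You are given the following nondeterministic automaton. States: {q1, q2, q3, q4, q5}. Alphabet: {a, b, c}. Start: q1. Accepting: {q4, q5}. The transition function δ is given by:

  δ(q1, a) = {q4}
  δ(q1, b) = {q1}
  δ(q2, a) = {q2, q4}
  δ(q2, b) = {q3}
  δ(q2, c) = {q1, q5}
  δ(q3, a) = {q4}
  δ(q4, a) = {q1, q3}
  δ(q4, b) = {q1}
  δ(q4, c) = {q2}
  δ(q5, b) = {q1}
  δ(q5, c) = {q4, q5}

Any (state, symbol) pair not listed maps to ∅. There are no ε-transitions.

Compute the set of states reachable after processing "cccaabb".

Start in {q1}.
Read 'c': q1→∅; now ∅.
The set is empty and remains empty for the remaining 6 symbols.

∅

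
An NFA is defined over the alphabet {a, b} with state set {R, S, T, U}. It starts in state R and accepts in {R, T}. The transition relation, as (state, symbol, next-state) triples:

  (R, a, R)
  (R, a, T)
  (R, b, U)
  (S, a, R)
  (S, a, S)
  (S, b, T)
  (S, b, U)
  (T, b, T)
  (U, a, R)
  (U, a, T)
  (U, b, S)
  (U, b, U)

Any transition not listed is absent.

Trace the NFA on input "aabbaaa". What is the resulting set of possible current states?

{R, S, T}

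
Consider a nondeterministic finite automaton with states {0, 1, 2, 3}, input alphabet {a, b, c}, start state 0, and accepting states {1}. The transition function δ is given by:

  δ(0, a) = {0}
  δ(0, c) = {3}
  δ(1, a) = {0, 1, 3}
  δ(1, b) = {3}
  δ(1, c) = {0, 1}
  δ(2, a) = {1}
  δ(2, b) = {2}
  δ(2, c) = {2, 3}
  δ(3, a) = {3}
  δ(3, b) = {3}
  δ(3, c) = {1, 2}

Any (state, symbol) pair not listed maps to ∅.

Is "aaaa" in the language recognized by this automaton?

Start in {0}.
Read 'a': 0→{0}; now {0}.
Read 'a': 0→{0}; now {0}.
Read 'a': 0→{0}; now {0}.
Read 'a': 0→{0}; now {0}.
The final set {0} contains no accepting state.

No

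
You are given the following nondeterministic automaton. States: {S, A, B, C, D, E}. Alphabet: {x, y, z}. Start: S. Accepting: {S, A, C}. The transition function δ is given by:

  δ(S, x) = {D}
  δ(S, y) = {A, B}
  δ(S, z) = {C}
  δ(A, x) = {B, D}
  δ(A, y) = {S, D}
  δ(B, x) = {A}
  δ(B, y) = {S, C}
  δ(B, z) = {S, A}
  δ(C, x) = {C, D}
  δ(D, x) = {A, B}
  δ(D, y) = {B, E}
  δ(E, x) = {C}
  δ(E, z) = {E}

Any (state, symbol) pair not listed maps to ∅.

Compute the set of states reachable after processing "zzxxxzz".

∅

Start in {S}.
Read 'z': S→{C}; now {C}.
Read 'z': C→∅; now ∅.
The set is empty and remains empty for the remaining 5 symbols.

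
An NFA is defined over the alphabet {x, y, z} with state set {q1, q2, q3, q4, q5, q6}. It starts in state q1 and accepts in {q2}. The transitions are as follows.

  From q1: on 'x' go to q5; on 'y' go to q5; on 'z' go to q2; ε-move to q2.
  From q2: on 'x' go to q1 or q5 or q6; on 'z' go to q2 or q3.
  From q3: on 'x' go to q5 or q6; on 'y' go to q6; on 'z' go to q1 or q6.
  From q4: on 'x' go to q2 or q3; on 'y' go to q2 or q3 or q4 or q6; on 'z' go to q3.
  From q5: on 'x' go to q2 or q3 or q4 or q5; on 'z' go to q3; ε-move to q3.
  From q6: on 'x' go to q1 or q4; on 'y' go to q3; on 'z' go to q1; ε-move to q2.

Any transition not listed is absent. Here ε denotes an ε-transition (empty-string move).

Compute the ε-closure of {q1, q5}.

{q1, q2, q3, q5}

Begin with {q1, q5}.
ε-move q1 → q2; add q2.
ε-move q5 → q3; add q3.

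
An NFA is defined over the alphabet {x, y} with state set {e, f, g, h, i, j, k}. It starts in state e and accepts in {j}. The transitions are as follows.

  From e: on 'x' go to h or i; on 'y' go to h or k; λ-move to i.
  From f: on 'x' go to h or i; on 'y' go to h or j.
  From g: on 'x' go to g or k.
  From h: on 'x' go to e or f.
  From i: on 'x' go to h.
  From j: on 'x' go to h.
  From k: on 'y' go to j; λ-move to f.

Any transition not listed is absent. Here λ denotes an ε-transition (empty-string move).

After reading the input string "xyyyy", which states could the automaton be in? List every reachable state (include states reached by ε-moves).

∅

Start: ε-closure({e}) = {e, i}.
Read 'x': e→{h, i}, i→{h}; now {h, i}.
Read 'y': h→∅, i→∅; now ∅.
The set is empty and remains empty for the remaining 3 symbols.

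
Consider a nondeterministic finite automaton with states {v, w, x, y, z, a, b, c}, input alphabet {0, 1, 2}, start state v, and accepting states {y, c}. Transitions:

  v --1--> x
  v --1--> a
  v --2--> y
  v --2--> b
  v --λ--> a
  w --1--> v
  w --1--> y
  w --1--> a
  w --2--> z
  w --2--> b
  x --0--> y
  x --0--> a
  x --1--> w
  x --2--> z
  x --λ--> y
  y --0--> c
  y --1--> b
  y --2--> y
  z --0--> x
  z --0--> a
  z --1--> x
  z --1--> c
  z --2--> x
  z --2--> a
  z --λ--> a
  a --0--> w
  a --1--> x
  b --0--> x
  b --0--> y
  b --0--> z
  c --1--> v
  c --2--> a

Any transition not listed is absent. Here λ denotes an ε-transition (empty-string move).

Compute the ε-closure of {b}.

Begin with {b}.
No ε-moves leave this set, so the closure equals the set itself.

{b}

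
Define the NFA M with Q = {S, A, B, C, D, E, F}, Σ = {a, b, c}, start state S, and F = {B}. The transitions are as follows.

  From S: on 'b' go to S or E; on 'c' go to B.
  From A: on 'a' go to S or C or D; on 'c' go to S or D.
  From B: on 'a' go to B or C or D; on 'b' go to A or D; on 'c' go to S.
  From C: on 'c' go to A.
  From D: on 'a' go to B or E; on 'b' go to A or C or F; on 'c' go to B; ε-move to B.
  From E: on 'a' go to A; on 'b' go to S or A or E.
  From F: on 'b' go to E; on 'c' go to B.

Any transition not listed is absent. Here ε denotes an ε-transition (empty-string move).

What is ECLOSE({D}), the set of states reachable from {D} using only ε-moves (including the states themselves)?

{B, D}

Begin with {D}.
ε-move D → B; add B.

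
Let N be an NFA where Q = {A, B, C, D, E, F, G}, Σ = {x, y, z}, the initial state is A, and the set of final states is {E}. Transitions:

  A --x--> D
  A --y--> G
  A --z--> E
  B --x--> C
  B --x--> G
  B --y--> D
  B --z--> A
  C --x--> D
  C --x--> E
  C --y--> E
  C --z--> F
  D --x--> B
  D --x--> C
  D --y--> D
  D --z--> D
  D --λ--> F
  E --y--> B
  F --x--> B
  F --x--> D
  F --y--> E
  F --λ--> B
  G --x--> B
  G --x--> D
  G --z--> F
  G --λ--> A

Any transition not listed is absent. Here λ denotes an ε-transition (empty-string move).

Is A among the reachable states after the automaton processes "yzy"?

No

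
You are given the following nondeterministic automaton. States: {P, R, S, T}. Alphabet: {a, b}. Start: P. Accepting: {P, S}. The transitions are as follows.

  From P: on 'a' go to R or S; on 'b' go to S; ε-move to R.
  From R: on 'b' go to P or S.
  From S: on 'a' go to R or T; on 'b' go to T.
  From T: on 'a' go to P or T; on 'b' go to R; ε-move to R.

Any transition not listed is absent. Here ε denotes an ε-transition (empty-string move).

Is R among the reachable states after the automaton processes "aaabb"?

Yes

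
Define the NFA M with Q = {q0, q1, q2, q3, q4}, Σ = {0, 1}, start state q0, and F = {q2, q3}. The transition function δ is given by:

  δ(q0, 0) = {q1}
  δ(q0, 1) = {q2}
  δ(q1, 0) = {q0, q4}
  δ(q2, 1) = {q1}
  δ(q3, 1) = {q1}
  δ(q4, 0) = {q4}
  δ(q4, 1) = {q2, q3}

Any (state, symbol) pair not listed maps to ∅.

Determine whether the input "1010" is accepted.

No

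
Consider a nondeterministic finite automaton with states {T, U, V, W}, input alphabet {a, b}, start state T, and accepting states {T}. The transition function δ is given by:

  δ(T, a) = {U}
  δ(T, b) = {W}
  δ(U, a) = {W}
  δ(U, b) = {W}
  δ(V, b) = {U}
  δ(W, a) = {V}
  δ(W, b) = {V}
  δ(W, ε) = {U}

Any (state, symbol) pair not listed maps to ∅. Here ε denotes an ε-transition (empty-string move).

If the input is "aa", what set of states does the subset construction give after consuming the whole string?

Start in {T}.
Read 'a': T→{U}; now {U}.
Read 'a': U→{W}; union {W}; ε-closure = {U, W}.

{U, W}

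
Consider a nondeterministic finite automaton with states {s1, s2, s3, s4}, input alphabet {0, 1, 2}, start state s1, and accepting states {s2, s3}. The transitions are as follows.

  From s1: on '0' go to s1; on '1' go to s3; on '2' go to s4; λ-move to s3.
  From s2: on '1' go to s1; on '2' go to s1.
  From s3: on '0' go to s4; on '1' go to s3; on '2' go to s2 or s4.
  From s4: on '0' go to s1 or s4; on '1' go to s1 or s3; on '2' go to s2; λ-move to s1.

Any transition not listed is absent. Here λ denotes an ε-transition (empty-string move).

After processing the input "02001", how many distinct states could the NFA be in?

2

Start: ε-closure({s1}) = {s1, s3}.
Read '0': {s1, s3} → {s1, s3, s4}.
Read '2': {s1, s3, s4} → {s1, s2, s3, s4}.
Read '0': {s1, s2, s3, s4} → {s1, s3, s4}.
Read '0': {s1, s3, s4} → {s1, s3, s4}.
Read '1': {s1, s3, s4} → {s1, s3}.
That set has 2 states.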